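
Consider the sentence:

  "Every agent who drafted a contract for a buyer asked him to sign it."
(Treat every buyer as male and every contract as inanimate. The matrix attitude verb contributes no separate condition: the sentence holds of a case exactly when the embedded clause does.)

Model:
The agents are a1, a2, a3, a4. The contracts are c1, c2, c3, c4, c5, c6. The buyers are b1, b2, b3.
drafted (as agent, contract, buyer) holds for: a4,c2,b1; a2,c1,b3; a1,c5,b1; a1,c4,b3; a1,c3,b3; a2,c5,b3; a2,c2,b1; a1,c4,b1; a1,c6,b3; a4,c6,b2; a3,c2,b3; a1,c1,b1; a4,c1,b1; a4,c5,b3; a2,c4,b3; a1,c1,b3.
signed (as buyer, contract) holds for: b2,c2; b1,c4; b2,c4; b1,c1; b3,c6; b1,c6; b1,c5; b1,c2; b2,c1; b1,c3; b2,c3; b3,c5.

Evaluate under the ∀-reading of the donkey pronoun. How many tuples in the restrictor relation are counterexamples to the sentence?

"him" takes "a buyer" as antecedent and "it" takes "a contract"; both are donkey pronouns co-varying with the restrictor.
Strong reading: for every (a,c,b) with drafted(a,c,b), signed(b,c).
Restrictor triples: (a1,c1,b1)→signed(b1,c1) ✓  (a1,c1,b3)→signed(b3,c1) ✗  (a1,c3,b3)→signed(b3,c3) ✗  (a1,c4,b1)→signed(b1,c4) ✓  (a1,c4,b3)→signed(b3,c4) ✗  (a1,c5,b1)→signed(b1,c5) ✓  (a1,c6,b3)→signed(b3,c6) ✓  (a2,c1,b3)→signed(b3,c1) ✗  (a2,c2,b1)→signed(b1,c2) ✓  (a2,c4,b3)→signed(b3,c4) ✗  (a2,c5,b3)→signed(b3,c5) ✓  (a3,c2,b3)→signed(b3,c2) ✗  (a4,c1,b1)→signed(b1,c1) ✓  (a4,c2,b1)→signed(b1,c2) ✓  (a4,c5,b3)→signed(b3,c5) ✓  (a4,c6,b2)→signed(b2,c6) ✗
Counterexamples (restrictor triples failing the scope): 7.

7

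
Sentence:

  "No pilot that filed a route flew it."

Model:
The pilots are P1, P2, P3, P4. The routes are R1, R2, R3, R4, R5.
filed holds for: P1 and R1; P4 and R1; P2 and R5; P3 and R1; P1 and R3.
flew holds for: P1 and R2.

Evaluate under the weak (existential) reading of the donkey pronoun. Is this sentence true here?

"it" takes "a route" as antecedent — a donkey pronoun bound across the clause boundary.
Truth condition: for no (p,r) with filed(p,r) does flew(p,r) hold.
Restrictor pairs — does the scope hold? (P1,R1):fails  (P1,R3):fails  (P2,R5):fails  (P3,R1):fails  (P4,R1):fails
Scope holds for no restrictor pair, so the sentence is true.

True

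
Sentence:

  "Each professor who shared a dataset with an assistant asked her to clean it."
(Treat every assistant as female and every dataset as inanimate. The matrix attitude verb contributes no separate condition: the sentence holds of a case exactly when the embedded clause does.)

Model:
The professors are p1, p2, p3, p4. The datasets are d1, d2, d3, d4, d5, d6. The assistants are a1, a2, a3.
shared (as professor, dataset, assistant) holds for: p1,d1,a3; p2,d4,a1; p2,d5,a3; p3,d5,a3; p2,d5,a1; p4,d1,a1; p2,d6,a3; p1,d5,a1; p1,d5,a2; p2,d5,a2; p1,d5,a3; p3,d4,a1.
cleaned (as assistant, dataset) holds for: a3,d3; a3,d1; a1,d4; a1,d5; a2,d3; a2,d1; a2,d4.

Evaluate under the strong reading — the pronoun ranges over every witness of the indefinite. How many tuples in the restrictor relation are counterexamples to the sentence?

"her" takes "an assistant" as antecedent and "it" takes "a dataset"; both are donkey pronouns co-varying with the restrictor.
Strong reading: for every (p,d,a) with shared(p,d,a), cleaned(a,d).
Restrictor triples: (p1,d1,a3)→cleaned(a3,d1) ✓  (p1,d5,a1)→cleaned(a1,d5) ✓  (p1,d5,a2)→cleaned(a2,d5) ✗  (p1,d5,a3)→cleaned(a3,d5) ✗  (p2,d4,a1)→cleaned(a1,d4) ✓  (p2,d5,a1)→cleaned(a1,d5) ✓  (p2,d5,a2)→cleaned(a2,d5) ✗  (p2,d5,a3)→cleaned(a3,d5) ✗  (p2,d6,a3)→cleaned(a3,d6) ✗  (p3,d4,a1)→cleaned(a1,d4) ✓  (p3,d5,a3)→cleaned(a3,d5) ✗  (p4,d1,a1)→cleaned(a1,d1) ✗
Counterexamples (restrictor triples failing the scope): 7.

7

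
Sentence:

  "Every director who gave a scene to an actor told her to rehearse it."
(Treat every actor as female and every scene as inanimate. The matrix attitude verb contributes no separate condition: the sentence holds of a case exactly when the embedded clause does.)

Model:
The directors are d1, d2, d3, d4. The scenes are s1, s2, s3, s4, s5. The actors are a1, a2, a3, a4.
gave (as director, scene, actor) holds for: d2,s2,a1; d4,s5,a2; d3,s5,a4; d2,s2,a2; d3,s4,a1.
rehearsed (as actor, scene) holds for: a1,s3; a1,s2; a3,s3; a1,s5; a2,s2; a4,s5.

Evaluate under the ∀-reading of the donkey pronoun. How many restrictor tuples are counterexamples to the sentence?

2

"her" takes "an actor" as antecedent and "it" takes "a scene"; both are donkey pronouns co-varying with the restrictor.
Strong reading: for every (d,s,a) with gave(d,s,a), rehearsed(a,s).
Restrictor triples: (d2,s2,a1)→rehearsed(a1,s2) ✓  (d2,s2,a2)→rehearsed(a2,s2) ✓  (d3,s4,a1)→rehearsed(a1,s4) ✗  (d3,s5,a4)→rehearsed(a4,s5) ✓  (d4,s5,a2)→rehearsed(a2,s5) ✗
Counterexamples (restrictor triples failing the scope): 2.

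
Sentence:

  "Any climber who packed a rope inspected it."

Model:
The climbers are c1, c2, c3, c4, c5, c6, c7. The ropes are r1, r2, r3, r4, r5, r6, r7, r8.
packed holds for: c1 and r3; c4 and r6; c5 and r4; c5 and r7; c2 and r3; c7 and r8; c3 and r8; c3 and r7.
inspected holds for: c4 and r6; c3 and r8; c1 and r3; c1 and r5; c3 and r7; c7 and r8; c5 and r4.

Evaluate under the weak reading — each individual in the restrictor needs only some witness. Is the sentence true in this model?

False

"it" takes "a rope" as antecedent — a donkey pronoun bound across the clause boundary.
Weak reading: every climber c with some packed-rope has at least one packed-rope r such that inspected(c,r).
Per climber: c1:✓  c2:✗  c3:✓  c4:✓  c5:✓  c7:✓
c2 has no witness among its packed-ropes.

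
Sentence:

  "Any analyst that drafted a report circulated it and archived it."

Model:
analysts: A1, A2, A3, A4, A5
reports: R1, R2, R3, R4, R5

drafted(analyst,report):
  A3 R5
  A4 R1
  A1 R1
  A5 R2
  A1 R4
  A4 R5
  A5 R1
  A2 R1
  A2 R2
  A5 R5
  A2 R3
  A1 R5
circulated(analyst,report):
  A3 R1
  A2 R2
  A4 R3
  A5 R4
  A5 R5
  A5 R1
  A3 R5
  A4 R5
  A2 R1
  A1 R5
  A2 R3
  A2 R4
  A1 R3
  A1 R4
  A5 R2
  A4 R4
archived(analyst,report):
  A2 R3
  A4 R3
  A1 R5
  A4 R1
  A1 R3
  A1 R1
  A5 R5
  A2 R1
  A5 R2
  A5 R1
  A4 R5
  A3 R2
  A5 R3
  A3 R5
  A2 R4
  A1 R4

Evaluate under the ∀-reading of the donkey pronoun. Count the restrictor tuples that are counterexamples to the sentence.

"it" takes "a report" as antecedent — a donkey pronoun bound across the clause boundary.
Strong reading: for every (a,r) with drafted(a,r), circulated(a,r) ∧ archived(a,r).
Restrictor pairs: (A1,R1) ✗  (A1,R4) ✓  (A1,R5) ✓  (A2,R1) ✓  (A2,R2) ✗  (A2,R3) ✓  (A3,R5) ✓  (A4,R1) ✗  (A4,R5) ✓  (A5,R1) ✓  (A5,R2) ✓  (A5,R5) ✓
Counterexamples (restrictor pairs failing the scope): 3.

3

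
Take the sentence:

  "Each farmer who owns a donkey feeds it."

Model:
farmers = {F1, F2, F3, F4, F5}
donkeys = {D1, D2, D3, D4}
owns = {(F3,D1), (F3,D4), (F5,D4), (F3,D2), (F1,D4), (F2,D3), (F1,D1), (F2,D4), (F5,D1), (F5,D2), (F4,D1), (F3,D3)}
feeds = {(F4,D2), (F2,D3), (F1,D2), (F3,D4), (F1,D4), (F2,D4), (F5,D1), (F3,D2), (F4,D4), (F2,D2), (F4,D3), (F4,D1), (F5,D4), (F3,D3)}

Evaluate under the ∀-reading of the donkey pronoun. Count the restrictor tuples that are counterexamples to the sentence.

3

"it" takes "a donkey" as antecedent — a donkey pronoun bound across the clause boundary.
Strong reading: for every (f,d) with owns(f,d), feeds(f,d).
Restrictor pairs: (F1,D1) ✗  (F1,D4) ✓  (F2,D3) ✓  (F2,D4) ✓  (F3,D1) ✗  (F3,D2) ✓  (F3,D3) ✓  (F3,D4) ✓  (F4,D1) ✓  (F5,D1) ✓  (F5,D2) ✗  (F5,D4) ✓
Counterexamples (restrictor pairs failing the scope): 3.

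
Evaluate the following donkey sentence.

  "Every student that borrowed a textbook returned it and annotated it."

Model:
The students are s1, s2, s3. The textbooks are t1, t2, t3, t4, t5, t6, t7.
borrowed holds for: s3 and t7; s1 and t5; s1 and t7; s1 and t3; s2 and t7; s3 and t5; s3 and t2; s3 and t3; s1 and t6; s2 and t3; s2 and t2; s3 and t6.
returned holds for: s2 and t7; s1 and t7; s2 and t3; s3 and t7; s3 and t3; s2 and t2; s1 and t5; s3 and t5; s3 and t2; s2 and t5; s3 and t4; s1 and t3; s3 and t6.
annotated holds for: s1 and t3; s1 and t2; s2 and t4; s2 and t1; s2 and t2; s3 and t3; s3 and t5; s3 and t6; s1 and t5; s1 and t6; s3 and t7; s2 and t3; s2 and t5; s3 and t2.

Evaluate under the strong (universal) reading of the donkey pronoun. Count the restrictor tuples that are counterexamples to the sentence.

3

"it" takes "a textbook" as antecedent — a donkey pronoun bound across the clause boundary.
Strong reading: for every (s,t) with borrowed(s,t), returned(s,t) ∧ annotated(s,t).
Restrictor pairs: (s1,t3) ✓  (s1,t5) ✓  (s1,t6) ✗  (s1,t7) ✗  (s2,t2) ✓  (s2,t3) ✓  (s2,t7) ✗  (s3,t2) ✓  (s3,t3) ✓  (s3,t5) ✓  (s3,t6) ✓  (s3,t7) ✓
Counterexamples (restrictor pairs failing the scope): 3.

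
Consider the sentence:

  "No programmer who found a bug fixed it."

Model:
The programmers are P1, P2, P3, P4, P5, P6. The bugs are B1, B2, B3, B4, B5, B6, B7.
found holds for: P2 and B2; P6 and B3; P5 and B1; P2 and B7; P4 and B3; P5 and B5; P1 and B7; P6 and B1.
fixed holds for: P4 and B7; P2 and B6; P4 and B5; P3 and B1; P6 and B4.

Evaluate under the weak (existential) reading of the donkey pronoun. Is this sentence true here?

"it" takes "a bug" as antecedent — a donkey pronoun bound across the clause boundary.
Truth condition: for no (p,b) with found(p,b) does fixed(p,b) hold.
Restrictor pairs — does the scope hold? (P1,B7):fails  (P2,B2):fails  (P2,B7):fails  (P4,B3):fails  (P5,B1):fails  (P5,B5):fails  (P6,B1):fails  (P6,B3):fails
Scope holds for no restrictor pair, so the sentence is true.

True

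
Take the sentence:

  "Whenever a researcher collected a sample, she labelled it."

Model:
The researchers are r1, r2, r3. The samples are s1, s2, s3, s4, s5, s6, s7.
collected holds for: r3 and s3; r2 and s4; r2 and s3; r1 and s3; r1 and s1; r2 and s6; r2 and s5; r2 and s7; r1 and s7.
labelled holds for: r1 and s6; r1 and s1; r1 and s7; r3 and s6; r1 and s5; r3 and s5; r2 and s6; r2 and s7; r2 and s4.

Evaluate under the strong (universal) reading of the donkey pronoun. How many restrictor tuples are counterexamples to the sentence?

4

"it" takes "a sample" as antecedent — a donkey pronoun bound across the clause boundary.
Strong reading: for every (r,s) with collected(r,s), labelled(r,s).
Restrictor pairs: (r1,s1) ✓  (r1,s3) ✗  (r1,s7) ✓  (r2,s3) ✗  (r2,s4) ✓  (r2,s5) ✗  (r2,s6) ✓  (r2,s7) ✓  (r3,s3) ✗
Counterexamples (restrictor pairs failing the scope): 4.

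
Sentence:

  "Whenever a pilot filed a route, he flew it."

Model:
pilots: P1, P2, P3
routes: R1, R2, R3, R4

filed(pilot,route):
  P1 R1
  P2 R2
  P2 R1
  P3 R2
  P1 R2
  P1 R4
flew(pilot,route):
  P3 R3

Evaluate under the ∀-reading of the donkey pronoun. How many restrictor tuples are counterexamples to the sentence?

"it" takes "a route" as antecedent — a donkey pronoun bound across the clause boundary.
Strong reading: for every (p,r) with filed(p,r), flew(p,r).
Restrictor pairs: (P1,R1) ✗  (P1,R2) ✗  (P1,R4) ✗  (P2,R1) ✗  (P2,R2) ✗  (P3,R2) ✗
Counterexamples (restrictor pairs failing the scope): 6.

6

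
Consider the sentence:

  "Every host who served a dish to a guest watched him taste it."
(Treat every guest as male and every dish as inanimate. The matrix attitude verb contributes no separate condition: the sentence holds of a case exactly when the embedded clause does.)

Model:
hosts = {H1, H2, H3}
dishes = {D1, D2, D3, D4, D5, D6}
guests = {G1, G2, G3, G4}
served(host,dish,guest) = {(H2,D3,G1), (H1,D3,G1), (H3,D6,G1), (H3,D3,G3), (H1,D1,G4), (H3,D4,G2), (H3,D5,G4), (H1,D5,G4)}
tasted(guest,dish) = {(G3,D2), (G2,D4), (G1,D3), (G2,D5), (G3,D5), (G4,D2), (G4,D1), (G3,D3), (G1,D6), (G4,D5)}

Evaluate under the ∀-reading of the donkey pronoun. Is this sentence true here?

True

"him" takes "a guest" as antecedent and "it" takes "a dish"; both are donkey pronouns co-varying with the restrictor.
Strong reading: for every (h,d,g) with served(h,d,g), tasted(g,d).
Restrictor triples: (H1,D1,G4)→tasted(G4,D1) ✓  (H1,D3,G1)→tasted(G1,D3) ✓  (H1,D5,G4)→tasted(G4,D5) ✓  (H2,D3,G1)→tasted(G1,D3) ✓  (H3,D3,G3)→tasted(G3,D3) ✓  (H3,D4,G2)→tasted(G2,D4) ✓  (H3,D5,G4)→tasted(G4,D5) ✓  (H3,D6,G1)→tasted(G1,D6) ✓
Every restrictor triple satisfies the scope.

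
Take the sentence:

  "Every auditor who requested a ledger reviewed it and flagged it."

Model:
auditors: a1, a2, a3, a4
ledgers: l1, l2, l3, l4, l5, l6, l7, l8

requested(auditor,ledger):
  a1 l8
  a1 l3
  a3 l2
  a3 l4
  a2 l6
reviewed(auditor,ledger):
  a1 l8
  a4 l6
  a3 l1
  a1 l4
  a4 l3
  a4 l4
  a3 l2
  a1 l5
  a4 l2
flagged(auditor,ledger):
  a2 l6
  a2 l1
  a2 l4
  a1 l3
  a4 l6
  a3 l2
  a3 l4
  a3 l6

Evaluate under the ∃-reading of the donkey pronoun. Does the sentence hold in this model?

"it" takes "a ledger" as antecedent — a donkey pronoun bound across the clause boundary.
Weak reading: every auditor a with some requested-ledger has at least one requested-ledger l such that reviewed(a,l) ∧ flagged(a,l).
Per auditor: a1:✗  a2:✗  a3:✓
a1 has no witness among its requested-ledgers.

False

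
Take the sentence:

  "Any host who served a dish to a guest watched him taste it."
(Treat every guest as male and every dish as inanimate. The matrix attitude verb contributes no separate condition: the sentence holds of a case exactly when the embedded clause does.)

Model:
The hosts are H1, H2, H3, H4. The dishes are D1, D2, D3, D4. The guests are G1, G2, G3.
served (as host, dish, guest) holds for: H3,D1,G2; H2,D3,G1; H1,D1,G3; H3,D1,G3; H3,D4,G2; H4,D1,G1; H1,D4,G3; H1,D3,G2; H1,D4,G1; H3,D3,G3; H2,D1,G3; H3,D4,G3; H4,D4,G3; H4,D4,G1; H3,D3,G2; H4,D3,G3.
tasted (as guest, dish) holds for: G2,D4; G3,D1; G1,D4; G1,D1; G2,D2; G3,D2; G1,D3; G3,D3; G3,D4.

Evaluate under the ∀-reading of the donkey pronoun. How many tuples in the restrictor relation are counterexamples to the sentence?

"him" takes "a guest" as antecedent and "it" takes "a dish"; both are donkey pronouns co-varying with the restrictor.
Strong reading: for every (h,d,g) with served(h,d,g), tasted(g,d).
Restrictor triples: (H1,D1,G3)→tasted(G3,D1) ✓  (H1,D3,G2)→tasted(G2,D3) ✗  (H1,D4,G1)→tasted(G1,D4) ✓  (H1,D4,G3)→tasted(G3,D4) ✓  (H2,D1,G3)→tasted(G3,D1) ✓  (H2,D3,G1)→tasted(G1,D3) ✓  (H3,D1,G2)→tasted(G2,D1) ✗  (H3,D1,G3)→tasted(G3,D1) ✓  (H3,D3,G2)→tasted(G2,D3) ✗  (H3,D3,G3)→tasted(G3,D3) ✓  (H3,D4,G2)→tasted(G2,D4) ✓  (H3,D4,G3)→tasted(G3,D4) ✓  (H4,D1,G1)→tasted(G1,D1) ✓  (H4,D3,G3)→tasted(G3,D3) ✓  (H4,D4,G1)→tasted(G1,D4) ✓  (H4,D4,G3)→tasted(G3,D4) ✓
Counterexamples (restrictor triples failing the scope): 3.

3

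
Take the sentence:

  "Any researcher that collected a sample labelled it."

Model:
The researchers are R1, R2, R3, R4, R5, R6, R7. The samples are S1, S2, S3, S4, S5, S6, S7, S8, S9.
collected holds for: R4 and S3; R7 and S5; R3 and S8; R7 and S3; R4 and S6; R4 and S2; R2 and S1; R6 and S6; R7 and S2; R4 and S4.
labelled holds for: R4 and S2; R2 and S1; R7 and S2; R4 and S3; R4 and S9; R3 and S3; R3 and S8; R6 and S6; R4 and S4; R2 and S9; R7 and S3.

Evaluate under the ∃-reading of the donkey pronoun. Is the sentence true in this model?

True

"it" takes "a sample" as antecedent — a donkey pronoun bound across the clause boundary.
Weak reading: every researcher r with some collected-sample has at least one collected-sample s such that labelled(r,s).
Per researcher: R2:✓  R3:✓  R4:✓  R6:✓  R7:✓
Every researcher in the restrictor has a witness.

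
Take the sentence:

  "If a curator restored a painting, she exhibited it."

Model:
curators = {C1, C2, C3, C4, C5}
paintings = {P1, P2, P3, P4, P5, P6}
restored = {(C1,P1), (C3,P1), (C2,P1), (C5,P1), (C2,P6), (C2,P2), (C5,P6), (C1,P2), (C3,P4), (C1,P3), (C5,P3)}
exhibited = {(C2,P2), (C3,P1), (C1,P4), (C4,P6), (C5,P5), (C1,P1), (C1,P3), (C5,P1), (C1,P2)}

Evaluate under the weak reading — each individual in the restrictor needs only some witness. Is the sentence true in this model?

True

"it" takes "a painting" as antecedent — a donkey pronoun bound across the clause boundary.
Weak reading: every curator c with some restored-painting has at least one restored-painting p such that exhibited(c,p).
Per curator: C1:✓  C2:✓  C3:✓  C5:✓
Every curator in the restrictor has a witness.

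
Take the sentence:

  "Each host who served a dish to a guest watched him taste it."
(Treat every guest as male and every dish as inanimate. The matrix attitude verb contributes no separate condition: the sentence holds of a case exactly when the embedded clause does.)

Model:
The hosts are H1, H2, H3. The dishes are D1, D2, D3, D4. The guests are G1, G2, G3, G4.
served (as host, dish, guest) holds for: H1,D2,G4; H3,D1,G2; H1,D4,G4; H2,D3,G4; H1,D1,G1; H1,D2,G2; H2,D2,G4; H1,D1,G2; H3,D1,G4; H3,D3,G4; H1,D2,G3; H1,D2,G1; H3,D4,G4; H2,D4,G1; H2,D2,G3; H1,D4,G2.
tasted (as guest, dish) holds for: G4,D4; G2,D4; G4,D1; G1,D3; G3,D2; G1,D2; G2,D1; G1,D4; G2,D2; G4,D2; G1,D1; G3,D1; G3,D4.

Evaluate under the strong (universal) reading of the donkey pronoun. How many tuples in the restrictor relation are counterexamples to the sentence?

2

"him" takes "a guest" as antecedent and "it" takes "a dish"; both are donkey pronouns co-varying with the restrictor.
Strong reading: for every (h,d,g) with served(h,d,g), tasted(g,d).
Restrictor triples: (H1,D1,G1)→tasted(G1,D1) ✓  (H1,D1,G2)→tasted(G2,D1) ✓  (H1,D2,G1)→tasted(G1,D2) ✓  (H1,D2,G2)→tasted(G2,D2) ✓  (H1,D2,G3)→tasted(G3,D2) ✓  (H1,D2,G4)→tasted(G4,D2) ✓  (H1,D4,G2)→tasted(G2,D4) ✓  (H1,D4,G4)→tasted(G4,D4) ✓  (H2,D2,G3)→tasted(G3,D2) ✓  (H2,D2,G4)→tasted(G4,D2) ✓  (H2,D3,G4)→tasted(G4,D3) ✗  (H2,D4,G1)→tasted(G1,D4) ✓  (H3,D1,G2)→tasted(G2,D1) ✓  (H3,D1,G4)→tasted(G4,D1) ✓  (H3,D3,G4)→tasted(G4,D3) ✗  (H3,D4,G4)→tasted(G4,D4) ✓
Counterexamples (restrictor triples failing the scope): 2.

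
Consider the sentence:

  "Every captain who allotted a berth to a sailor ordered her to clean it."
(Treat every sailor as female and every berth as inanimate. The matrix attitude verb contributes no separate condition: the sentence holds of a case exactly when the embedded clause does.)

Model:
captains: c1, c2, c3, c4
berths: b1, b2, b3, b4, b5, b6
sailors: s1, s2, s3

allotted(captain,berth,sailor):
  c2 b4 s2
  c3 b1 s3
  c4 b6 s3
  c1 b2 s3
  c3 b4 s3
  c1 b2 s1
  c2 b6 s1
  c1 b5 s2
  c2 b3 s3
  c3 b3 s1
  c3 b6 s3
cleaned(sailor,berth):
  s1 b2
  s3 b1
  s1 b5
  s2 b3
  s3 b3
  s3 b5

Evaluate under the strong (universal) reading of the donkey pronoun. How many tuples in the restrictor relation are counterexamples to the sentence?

8

"her" takes "a sailor" as antecedent and "it" takes "a berth"; both are donkey pronouns co-varying with the restrictor.
Strong reading: for every (c,b,s) with allotted(c,b,s), cleaned(s,b).
Restrictor triples: (c1,b2,s1)→cleaned(s1,b2) ✓  (c1,b2,s3)→cleaned(s3,b2) ✗  (c1,b5,s2)→cleaned(s2,b5) ✗  (c2,b3,s3)→cleaned(s3,b3) ✓  (c2,b4,s2)→cleaned(s2,b4) ✗  (c2,b6,s1)→cleaned(s1,b6) ✗  (c3,b1,s3)→cleaned(s3,b1) ✓  (c3,b3,s1)→cleaned(s1,b3) ✗  (c3,b4,s3)→cleaned(s3,b4) ✗  (c3,b6,s3)→cleaned(s3,b6) ✗  (c4,b6,s3)→cleaned(s3,b6) ✗
Counterexamples (restrictor triples failing the scope): 8.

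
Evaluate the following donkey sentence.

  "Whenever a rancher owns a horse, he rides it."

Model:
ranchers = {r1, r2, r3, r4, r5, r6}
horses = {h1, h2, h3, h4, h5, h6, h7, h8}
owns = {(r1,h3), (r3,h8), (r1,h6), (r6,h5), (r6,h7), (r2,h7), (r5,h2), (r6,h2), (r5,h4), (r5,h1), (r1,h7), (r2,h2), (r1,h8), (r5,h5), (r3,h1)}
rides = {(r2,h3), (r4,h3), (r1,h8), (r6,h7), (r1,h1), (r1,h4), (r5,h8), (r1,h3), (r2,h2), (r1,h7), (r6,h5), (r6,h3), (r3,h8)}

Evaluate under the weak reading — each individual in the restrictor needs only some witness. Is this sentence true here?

False

"it" takes "a horse" as antecedent — a donkey pronoun bound across the clause boundary.
Weak reading: every rancher r with some owns-horse has at least one owns-horse h such that rides(r,h).
Per rancher: r1:✓  r2:✓  r3:✓  r5:✗  r6:✓
r5 has no witness among its owns-horses.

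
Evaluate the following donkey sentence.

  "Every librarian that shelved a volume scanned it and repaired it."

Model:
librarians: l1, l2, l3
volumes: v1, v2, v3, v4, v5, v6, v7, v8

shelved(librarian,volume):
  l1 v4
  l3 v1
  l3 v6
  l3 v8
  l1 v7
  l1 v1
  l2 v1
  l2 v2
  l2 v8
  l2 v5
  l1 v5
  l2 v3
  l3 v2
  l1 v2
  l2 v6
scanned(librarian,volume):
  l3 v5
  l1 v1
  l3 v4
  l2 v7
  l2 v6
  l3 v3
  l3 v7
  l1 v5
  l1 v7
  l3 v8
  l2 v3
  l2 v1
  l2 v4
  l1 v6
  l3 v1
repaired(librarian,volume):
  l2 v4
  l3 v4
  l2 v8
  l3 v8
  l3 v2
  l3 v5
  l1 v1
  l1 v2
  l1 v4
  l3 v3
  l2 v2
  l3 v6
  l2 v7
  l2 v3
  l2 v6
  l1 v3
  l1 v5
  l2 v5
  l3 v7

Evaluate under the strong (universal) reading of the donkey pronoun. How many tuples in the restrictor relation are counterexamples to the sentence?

10

"it" takes "a volume" as antecedent — a donkey pronoun bound across the clause boundary.
Strong reading: for every (l,v) with shelved(l,v), scanned(l,v) ∧ repaired(l,v).
Restrictor pairs: (l1,v1) ✓  (l1,v2) ✗  (l1,v4) ✗  (l1,v5) ✓  (l1,v7) ✗  (l2,v1) ✗  (l2,v2) ✗  (l2,v3) ✓  (l2,v5) ✗  (l2,v6) ✓  (l2,v8) ✗  (l3,v1) ✗  (l3,v2) ✗  (l3,v6) ✗  (l3,v8) ✓
Counterexamples (restrictor pairs failing the scope): 10.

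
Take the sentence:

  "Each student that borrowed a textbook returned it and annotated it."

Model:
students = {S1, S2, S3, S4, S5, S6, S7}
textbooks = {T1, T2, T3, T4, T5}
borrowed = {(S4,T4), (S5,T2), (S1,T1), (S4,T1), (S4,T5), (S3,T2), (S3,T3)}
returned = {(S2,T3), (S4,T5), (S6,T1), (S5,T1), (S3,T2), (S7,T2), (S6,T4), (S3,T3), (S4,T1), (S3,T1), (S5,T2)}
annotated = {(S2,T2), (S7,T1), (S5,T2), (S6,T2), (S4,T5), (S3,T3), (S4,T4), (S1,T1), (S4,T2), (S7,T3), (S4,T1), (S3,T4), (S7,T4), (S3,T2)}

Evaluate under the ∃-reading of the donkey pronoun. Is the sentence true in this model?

False

"it" takes "a textbook" as antecedent — a donkey pronoun bound across the clause boundary.
Weak reading: every student s with some borrowed-textbook has at least one borrowed-textbook t such that returned(s,t) ∧ annotated(s,t).
Per student: S1:✗  S3:✓  S4:✓  S5:✓
S1 has no witness among its borrowed-textbooks.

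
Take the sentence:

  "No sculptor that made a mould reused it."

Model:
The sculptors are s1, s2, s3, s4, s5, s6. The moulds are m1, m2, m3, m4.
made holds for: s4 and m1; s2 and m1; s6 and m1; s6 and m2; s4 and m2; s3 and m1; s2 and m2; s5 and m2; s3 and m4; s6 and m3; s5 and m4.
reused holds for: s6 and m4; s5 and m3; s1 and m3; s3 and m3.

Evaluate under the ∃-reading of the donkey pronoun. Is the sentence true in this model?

True

"it" takes "a mould" as antecedent — a donkey pronoun bound across the clause boundary.
Truth condition: for no (s,m) with made(s,m) does reused(s,m) hold.
Restrictor pairs — does the scope hold? (s2,m1):fails  (s2,m2):fails  (s3,m1):fails  (s3,m4):fails  (s4,m1):fails  (s4,m2):fails  (s5,m2):fails  (s5,m4):fails  (s6,m1):fails  (s6,m2):fails  (s6,m3):fails
Scope holds for no restrictor pair, so the sentence is true.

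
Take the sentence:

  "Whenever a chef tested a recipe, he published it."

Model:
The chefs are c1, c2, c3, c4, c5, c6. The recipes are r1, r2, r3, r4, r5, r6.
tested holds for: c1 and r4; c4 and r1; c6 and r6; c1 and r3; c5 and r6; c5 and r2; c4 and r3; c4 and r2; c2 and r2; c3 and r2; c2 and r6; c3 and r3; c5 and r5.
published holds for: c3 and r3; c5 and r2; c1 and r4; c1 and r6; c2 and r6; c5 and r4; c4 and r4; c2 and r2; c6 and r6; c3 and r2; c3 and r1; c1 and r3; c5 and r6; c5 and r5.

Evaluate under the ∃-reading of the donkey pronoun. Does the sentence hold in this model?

"it" takes "a recipe" as antecedent — a donkey pronoun bound across the clause boundary.
Weak reading: every chef c with some tested-recipe has at least one tested-recipe r such that published(c,r).
Per chef: c1:✓  c2:✓  c3:✓  c4:✗  c5:✓  c6:✓
c4 has no witness among its tested-recipes.

False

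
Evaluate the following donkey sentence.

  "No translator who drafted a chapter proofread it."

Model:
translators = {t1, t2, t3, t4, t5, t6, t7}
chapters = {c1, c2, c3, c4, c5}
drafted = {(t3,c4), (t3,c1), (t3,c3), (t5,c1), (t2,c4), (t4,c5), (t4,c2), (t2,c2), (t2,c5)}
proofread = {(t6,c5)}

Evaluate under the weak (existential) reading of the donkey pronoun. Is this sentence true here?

True

"it" takes "a chapter" as antecedent — a donkey pronoun bound across the clause boundary.
Truth condition: for no (t,c) with drafted(t,c) does proofread(t,c) hold.
Restrictor pairs — does the scope hold? (t2,c2):fails  (t2,c4):fails  (t2,c5):fails  (t3,c1):fails  (t3,c3):fails  (t3,c4):fails  (t4,c2):fails  (t4,c5):fails  (t5,c1):fails
Scope holds for no restrictor pair, so the sentence is true.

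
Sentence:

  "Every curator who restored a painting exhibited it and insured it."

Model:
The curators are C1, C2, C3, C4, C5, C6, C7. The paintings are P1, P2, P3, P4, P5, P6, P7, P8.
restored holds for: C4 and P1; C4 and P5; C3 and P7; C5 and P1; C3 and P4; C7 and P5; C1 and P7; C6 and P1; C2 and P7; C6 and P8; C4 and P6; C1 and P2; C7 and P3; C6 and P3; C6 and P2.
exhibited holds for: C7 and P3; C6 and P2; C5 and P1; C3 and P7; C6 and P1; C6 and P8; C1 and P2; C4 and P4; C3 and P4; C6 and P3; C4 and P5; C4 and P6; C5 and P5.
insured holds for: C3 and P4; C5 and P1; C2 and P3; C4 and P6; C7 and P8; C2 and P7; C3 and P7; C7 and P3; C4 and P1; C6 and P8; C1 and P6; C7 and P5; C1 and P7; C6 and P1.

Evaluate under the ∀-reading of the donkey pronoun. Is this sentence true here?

False

"it" takes "a painting" as antecedent — a donkey pronoun bound across the clause boundary.
Strong reading: for every (c,p) with restored(c,p), exhibited(c,p) ∧ insured(c,p).
Restrictor pairs: (C1,P2) ✗  (C1,P7) ✗  (C2,P7) ✗  (C3,P4) ✓  (C3,P7) ✓  (C4,P1) ✗  (C4,P5) ✗  (C4,P6) ✓  (C5,P1) ✓  (C6,P1) ✓  (C6,P2) ✗  (C6,P3) ✗  (C6,P8) ✓  (C7,P3) ✓  (C7,P5) ✗
Counterexample: (C1,P2) is in restored but fails the scope.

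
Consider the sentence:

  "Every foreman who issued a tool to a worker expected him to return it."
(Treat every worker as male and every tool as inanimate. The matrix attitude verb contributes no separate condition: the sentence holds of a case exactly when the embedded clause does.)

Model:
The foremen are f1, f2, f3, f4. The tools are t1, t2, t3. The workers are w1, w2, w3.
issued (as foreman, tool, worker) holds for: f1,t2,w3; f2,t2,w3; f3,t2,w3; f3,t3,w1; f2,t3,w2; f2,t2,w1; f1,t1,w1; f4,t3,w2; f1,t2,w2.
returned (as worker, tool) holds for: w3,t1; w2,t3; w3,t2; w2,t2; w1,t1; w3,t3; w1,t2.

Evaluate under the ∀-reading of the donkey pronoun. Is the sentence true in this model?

"him" takes "a worker" as antecedent and "it" takes "a tool"; both are donkey pronouns co-varying with the restrictor.
Strong reading: for every (f,t,w) with issued(f,t,w), returned(w,t).
Restrictor triples: (f1,t1,w1)→returned(w1,t1) ✓  (f1,t2,w2)→returned(w2,t2) ✓  (f1,t2,w3)→returned(w3,t2) ✓  (f2,t2,w1)→returned(w1,t2) ✓  (f2,t2,w3)→returned(w3,t2) ✓  (f2,t3,w2)→returned(w2,t3) ✓  (f3,t2,w3)→returned(w3,t2) ✓  (f3,t3,w1)→returned(w1,t3) ✗  (f4,t3,w2)→returned(w2,t3) ✓
Counterexample: (f3,t3,w1) — returned(w1,t3) does not hold.

False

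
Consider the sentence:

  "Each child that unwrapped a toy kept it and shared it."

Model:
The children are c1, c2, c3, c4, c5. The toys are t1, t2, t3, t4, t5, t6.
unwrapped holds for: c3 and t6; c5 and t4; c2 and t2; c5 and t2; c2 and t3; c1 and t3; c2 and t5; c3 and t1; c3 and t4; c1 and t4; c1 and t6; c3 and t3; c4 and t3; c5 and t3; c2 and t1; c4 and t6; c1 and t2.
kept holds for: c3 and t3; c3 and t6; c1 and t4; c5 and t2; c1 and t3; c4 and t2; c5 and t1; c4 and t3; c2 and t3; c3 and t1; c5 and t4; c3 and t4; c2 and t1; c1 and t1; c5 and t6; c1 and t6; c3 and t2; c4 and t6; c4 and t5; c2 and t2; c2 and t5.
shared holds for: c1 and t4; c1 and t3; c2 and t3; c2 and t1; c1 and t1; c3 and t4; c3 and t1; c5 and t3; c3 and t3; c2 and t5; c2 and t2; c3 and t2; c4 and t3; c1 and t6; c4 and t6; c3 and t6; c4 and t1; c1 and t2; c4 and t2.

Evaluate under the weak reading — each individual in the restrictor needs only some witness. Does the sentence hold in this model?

"it" takes "a toy" as antecedent — a donkey pronoun bound across the clause boundary.
Weak reading: every child c with some unwrapped-toy has at least one unwrapped-toy t such that kept(c,t) ∧ shared(c,t).
Per child: c1:✓  c2:✓  c3:✓  c4:✓  c5:✗
c5 has no witness among its unwrapped-toys.

False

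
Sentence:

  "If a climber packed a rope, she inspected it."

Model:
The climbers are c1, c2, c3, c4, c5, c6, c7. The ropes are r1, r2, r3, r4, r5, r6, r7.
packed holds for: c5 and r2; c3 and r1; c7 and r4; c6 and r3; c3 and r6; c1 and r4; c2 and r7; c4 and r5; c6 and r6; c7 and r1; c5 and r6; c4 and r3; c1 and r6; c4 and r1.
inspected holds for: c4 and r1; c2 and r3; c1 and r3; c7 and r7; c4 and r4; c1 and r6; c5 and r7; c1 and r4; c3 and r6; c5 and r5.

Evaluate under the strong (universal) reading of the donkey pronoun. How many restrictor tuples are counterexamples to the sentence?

"it" takes "a rope" as antecedent — a donkey pronoun bound across the clause boundary.
Strong reading: for every (c,r) with packed(c,r), inspected(c,r).
Restrictor pairs: (c1,r4) ✓  (c1,r6) ✓  (c2,r7) ✗  (c3,r1) ✗  (c3,r6) ✓  (c4,r1) ✓  (c4,r3) ✗  (c4,r5) ✗  (c5,r2) ✗  (c5,r6) ✗  (c6,r3) ✗  (c6,r6) ✗  (c7,r1) ✗  (c7,r4) ✗
Counterexamples (restrictor pairs failing the scope): 10.

10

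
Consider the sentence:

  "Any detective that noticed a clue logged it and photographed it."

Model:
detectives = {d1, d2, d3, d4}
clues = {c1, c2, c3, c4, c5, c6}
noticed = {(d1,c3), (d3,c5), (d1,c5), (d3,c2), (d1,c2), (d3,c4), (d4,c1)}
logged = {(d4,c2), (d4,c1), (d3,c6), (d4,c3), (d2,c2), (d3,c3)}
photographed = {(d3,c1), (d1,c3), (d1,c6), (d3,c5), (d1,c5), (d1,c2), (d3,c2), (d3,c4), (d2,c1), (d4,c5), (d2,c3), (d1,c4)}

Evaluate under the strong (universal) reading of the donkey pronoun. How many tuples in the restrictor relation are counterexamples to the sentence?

7

"it" takes "a clue" as antecedent — a donkey pronoun bound across the clause boundary.
Strong reading: for every (d,c) with noticed(d,c), logged(d,c) ∧ photographed(d,c).
Restrictor pairs: (d1,c2) ✗  (d1,c3) ✗  (d1,c5) ✗  (d3,c2) ✗  (d3,c4) ✗  (d3,c5) ✗  (d4,c1) ✗
Counterexamples (restrictor pairs failing the scope): 7.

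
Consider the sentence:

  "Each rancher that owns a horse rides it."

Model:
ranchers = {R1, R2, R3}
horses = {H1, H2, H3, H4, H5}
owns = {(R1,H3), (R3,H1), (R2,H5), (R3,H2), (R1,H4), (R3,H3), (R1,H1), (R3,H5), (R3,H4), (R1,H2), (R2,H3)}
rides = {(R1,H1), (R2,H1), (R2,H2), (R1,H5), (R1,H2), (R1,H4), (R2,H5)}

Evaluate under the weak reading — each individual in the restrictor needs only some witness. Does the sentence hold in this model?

"it" takes "a horse" as antecedent — a donkey pronoun bound across the clause boundary.
Weak reading: every rancher r with some owns-horse has at least one owns-horse h such that rides(r,h).
Per rancher: R1:✓  R2:✓  R3:✗
R3 has no witness among its owns-horses.

False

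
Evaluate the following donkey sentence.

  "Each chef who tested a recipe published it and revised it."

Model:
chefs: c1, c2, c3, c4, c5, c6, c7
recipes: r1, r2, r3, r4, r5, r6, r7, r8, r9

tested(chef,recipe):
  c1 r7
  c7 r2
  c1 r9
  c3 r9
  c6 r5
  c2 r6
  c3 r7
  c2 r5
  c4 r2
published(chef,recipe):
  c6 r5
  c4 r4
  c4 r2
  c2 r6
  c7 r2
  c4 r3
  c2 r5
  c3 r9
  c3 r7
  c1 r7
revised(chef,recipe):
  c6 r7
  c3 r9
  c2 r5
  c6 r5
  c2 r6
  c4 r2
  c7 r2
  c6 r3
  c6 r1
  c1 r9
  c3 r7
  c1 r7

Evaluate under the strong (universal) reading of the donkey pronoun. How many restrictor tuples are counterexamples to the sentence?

1

"it" takes "a recipe" as antecedent — a donkey pronoun bound across the clause boundary.
Strong reading: for every (c,r) with tested(c,r), published(c,r) ∧ revised(c,r).
Restrictor pairs: (c1,r7) ✓  (c1,r9) ✗  (c2,r5) ✓  (c2,r6) ✓  (c3,r7) ✓  (c3,r9) ✓  (c4,r2) ✓  (c6,r5) ✓  (c7,r2) ✓
Counterexamples (restrictor pairs failing the scope): 1.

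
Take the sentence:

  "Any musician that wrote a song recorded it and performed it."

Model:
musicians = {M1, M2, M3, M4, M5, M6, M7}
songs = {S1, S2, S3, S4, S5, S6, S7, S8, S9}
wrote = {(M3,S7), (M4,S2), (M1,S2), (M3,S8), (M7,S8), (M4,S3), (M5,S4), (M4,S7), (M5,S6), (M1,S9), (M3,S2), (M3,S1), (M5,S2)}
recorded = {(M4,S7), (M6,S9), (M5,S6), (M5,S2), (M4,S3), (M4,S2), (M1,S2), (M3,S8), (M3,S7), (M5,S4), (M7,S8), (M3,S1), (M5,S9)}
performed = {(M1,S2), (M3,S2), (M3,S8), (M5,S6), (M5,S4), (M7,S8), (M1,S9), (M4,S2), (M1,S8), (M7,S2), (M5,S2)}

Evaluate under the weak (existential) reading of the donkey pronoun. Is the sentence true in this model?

True

"it" takes "a song" as antecedent — a donkey pronoun bound across the clause boundary.
Weak reading: every musician m with some wrote-song has at least one wrote-song s such that recorded(m,s) ∧ performed(m,s).
Per musician: M1:✓  M3:✓  M4:✓  M5:✓  M7:✓
Every musician in the restrictor has a witness.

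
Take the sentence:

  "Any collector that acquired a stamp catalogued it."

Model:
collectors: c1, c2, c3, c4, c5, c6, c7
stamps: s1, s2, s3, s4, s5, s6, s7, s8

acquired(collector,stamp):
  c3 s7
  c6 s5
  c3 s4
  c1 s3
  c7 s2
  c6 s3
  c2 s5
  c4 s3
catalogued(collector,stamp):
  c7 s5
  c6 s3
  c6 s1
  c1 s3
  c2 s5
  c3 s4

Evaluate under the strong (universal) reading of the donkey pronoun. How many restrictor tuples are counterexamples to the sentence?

"it" takes "a stamp" as antecedent — a donkey pronoun bound across the clause boundary.
Strong reading: for every (c,s) with acquired(c,s), catalogued(c,s).
Restrictor pairs: (c1,s3) ✓  (c2,s5) ✓  (c3,s4) ✓  (c3,s7) ✗  (c4,s3) ✗  (c6,s3) ✓  (c6,s5) ✗  (c7,s2) ✗
Counterexamples (restrictor pairs failing the scope): 4.

4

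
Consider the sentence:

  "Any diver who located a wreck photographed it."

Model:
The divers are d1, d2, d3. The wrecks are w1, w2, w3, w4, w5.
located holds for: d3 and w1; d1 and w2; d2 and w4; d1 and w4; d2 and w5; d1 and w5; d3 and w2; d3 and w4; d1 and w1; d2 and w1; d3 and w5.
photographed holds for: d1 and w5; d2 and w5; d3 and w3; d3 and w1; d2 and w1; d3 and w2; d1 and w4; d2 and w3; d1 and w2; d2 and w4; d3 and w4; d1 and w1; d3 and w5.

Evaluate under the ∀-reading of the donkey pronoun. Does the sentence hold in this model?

True

"it" takes "a wreck" as antecedent — a donkey pronoun bound across the clause boundary.
Strong reading: for every (d,w) with located(d,w), photographed(d,w).
Restrictor pairs: (d1,w1) ✓  (d1,w2) ✓  (d1,w4) ✓  (d1,w5) ✓  (d2,w1) ✓  (d2,w4) ✓  (d2,w5) ✓  (d3,w1) ✓  (d3,w2) ✓  (d3,w4) ✓  (d3,w5) ✓
Every restrictor pair satisfies the scope.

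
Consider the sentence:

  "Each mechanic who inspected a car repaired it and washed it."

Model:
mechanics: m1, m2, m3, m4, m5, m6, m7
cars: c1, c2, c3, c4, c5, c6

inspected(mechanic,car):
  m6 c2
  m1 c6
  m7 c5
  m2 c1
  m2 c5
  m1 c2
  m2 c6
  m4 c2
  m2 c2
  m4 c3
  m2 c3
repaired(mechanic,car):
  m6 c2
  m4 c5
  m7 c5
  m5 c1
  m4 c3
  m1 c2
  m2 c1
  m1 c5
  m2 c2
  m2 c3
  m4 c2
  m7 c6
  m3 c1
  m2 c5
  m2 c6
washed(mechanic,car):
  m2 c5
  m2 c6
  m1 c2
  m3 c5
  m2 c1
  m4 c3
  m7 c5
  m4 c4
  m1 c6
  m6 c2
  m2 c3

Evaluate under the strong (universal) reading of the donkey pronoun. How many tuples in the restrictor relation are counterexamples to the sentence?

"it" takes "a car" as antecedent — a donkey pronoun bound across the clause boundary.
Strong reading: for every (m,c) with inspected(m,c), repaired(m,c) ∧ washed(m,c).
Restrictor pairs: (m1,c2) ✓  (m1,c6) ✗  (m2,c1) ✓  (m2,c2) ✗  (m2,c3) ✓  (m2,c5) ✓  (m2,c6) ✓  (m4,c2) ✗  (m4,c3) ✓  (m6,c2) ✓  (m7,c5) ✓
Counterexamples (restrictor pairs failing the scope): 3.

3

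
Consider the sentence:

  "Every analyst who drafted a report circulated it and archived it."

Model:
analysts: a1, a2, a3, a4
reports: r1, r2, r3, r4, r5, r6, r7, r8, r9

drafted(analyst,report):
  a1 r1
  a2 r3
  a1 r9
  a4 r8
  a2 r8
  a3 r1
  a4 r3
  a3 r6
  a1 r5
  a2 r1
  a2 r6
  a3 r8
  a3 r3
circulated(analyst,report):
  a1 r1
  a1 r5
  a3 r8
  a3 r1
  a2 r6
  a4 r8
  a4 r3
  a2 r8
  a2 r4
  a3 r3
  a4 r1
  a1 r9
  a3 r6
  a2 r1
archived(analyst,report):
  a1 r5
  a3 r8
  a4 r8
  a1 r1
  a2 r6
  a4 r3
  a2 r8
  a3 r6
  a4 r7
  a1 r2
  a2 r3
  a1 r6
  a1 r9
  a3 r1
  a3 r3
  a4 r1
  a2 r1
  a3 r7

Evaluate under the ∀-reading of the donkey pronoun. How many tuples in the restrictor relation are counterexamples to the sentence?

"it" takes "a report" as antecedent — a donkey pronoun bound across the clause boundary.
Strong reading: for every (a,r) with drafted(a,r), circulated(a,r) ∧ archived(a,r).
Restrictor pairs: (a1,r1) ✓  (a1,r5) ✓  (a1,r9) ✓  (a2,r1) ✓  (a2,r3) ✗  (a2,r6) ✓  (a2,r8) ✓  (a3,r1) ✓  (a3,r3) ✓  (a3,r6) ✓  (a3,r8) ✓  (a4,r3) ✓  (a4,r8) ✓
Counterexamples (restrictor pairs failing the scope): 1.

1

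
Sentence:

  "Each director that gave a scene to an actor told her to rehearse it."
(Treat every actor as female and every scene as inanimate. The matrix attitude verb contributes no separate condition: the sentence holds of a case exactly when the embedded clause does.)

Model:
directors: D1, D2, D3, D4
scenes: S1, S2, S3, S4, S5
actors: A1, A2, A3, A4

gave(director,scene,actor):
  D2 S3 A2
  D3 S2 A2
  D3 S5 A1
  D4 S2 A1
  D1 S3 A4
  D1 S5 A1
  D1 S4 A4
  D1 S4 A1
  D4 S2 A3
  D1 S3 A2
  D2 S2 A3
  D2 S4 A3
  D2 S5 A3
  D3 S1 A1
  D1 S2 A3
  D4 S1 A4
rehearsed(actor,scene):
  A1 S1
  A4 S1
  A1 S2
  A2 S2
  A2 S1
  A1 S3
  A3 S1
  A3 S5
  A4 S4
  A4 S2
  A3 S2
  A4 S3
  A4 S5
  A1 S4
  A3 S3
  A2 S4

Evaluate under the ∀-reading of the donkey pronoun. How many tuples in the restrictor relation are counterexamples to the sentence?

"her" takes "an actor" as antecedent and "it" takes "a scene"; both are donkey pronouns co-varying with the restrictor.
Strong reading: for every (d,s,a) with gave(d,s,a), rehearsed(a,s).
Restrictor triples: (D1,S2,A3)→rehearsed(A3,S2) ✓  (D1,S3,A2)→rehearsed(A2,S3) ✗  (D1,S3,A4)→rehearsed(A4,S3) ✓  (D1,S4,A1)→rehearsed(A1,S4) ✓  (D1,S4,A4)→rehearsed(A4,S4) ✓  (D1,S5,A1)→rehearsed(A1,S5) ✗  (D2,S2,A3)→rehearsed(A3,S2) ✓  (D2,S3,A2)→rehearsed(A2,S3) ✗  (D2,S4,A3)→rehearsed(A3,S4) ✗  (D2,S5,A3)→rehearsed(A3,S5) ✓  (D3,S1,A1)→rehearsed(A1,S1) ✓  (D3,S2,A2)→rehearsed(A2,S2) ✓  (D3,S5,A1)→rehearsed(A1,S5) ✗  (D4,S1,A4)→rehearsed(A4,S1) ✓  (D4,S2,A1)→rehearsed(A1,S2) ✓  (D4,S2,A3)→rehearsed(A3,S2) ✓
Counterexamples (restrictor triples failing the scope): 5.

5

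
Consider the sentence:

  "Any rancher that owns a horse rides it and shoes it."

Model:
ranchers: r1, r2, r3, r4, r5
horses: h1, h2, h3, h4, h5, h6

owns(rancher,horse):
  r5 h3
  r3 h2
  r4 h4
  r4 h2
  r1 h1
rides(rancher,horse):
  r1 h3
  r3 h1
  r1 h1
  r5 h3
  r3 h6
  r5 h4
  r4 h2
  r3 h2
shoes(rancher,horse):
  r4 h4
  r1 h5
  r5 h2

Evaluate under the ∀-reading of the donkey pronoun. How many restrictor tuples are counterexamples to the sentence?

"it" takes "a horse" as antecedent — a donkey pronoun bound across the clause boundary.
Strong reading: for every (r,h) with owns(r,h), rides(r,h) ∧ shoes(r,h).
Restrictor pairs: (r1,h1) ✗  (r3,h2) ✗  (r4,h2) ✗  (r4,h4) ✗  (r5,h3) ✗
Counterexamples (restrictor pairs failing the scope): 5.

5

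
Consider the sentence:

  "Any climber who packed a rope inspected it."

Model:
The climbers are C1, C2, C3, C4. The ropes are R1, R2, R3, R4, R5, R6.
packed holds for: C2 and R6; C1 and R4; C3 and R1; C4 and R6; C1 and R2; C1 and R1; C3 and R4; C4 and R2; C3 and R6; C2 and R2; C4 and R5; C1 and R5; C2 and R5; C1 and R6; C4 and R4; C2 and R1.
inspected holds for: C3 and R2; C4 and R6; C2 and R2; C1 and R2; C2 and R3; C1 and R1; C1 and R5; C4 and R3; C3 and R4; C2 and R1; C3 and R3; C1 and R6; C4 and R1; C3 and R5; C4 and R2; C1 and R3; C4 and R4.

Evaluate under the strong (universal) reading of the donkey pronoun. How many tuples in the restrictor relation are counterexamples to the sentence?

"it" takes "a rope" as antecedent — a donkey pronoun bound across the clause boundary.
Strong reading: for every (c,r) with packed(c,r), inspected(c,r).
Restrictor pairs: (C1,R1) ✓  (C1,R2) ✓  (C1,R4) ✗  (C1,R5) ✓  (C1,R6) ✓  (C2,R1) ✓  (C2,R2) ✓  (C2,R5) ✗  (C2,R6) ✗  (C3,R1) ✗  (C3,R4) ✓  (C3,R6) ✗  (C4,R2) ✓  (C4,R4) ✓  (C4,R5) ✗  (C4,R6) ✓
Counterexamples (restrictor pairs failing the scope): 6.

6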